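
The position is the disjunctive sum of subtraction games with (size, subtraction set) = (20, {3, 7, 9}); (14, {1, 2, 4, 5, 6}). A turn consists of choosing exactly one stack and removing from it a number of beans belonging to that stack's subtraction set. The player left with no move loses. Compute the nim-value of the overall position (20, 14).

Stack A, S = {3, 7, 9}:
n :  0  1  2  3  4  5  6  7  8  9 10 11 12 13 14 15 16 17 18 19 20
G :  0  0  0  1  1  1  0  2  2  1  3  3  0  2  0  1  0  1  0  1  0
G_A(20) = 0.
Stack B, S = {1, 2, 4, 5, 6}:
G(0) = 0
G(1) = mex{0} = 1
G(2) = mex{1,0} = 2
G(3) = mex{2,1} = 0
G(4) = mex{0,2,0} = 1
G(5) = mex{1,0,1,0} = 2
G(6) = mex{2,1,2,1,0} = 3
G(7) = mex{3,2,0,2,1} = 4
G(8) = mex{4,3,1,0,2} = 5
G(9) = mex{5,4,2,1,0} = 3
G(10) = mex{3,5,3,2,1} = 0
G(11) = mex{0,3,4,3,2} = 1
G(12) = mex{1,0,5,4,3} = 2
G(13) = mex{2,1,3,5,4} = 0
G(14) = mex{0,2,0,3,5} = 1
G_B(14) = 1.
Combined Grundy value = 0 ⊕ 1 = 1.

1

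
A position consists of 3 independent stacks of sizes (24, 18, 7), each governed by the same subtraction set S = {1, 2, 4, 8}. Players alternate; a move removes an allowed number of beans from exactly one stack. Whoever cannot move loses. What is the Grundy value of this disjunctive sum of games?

1

All stacks use S = {1, 2, 4, 8}:
G(0) = 0
G(1) = mex{0} = 1
G(2) = mex{1,0} = 2
G(3) = mex{2,1} = 0
G(4) = mex{0,2,0} = 1
G(5) = mex{1,0,1} = 2
G(6) = mex{2,1,2} = 0
G(7) = mex{0,2,0} = 1
G(8) = mex{1,0,1,0} = 2
G(9) = mex{2,1,2,1} = 0
G(10) = mex{0,2,0,2} = 1
G(11) = mex{1,0,1,0} = 2
G(12) = mex{2,1,2,1} = 0
G(13) = mex{0,2,0,2} = 1
G(14) = mex{1,0,1,0} = 2
G(15) = mex{2,1,2,1} = 0
G(16) = mex{0,2,0,2} = 1
G(17) = mex{1,0,1,0} = 2
G(18) = mex{2,1,2,1} = 0
G(19) = mex{0,2,0,2} = 1
G(20) = mex{1,0,1,0} = 2
G(21) = mex{2,1,2,1} = 0
G(22) = mex{0,2,0,2} = 1
G(23) = mex{1,0,1,0} = 2
G(24) = mex{2,1,2,1} = 0
Stack A: G(24) = 0.
Stack B: G(18) = 0.
Stack C: G(7) = 1.
Combined Grundy value = 0 ⊕ 0 ⊕ 1 = 1.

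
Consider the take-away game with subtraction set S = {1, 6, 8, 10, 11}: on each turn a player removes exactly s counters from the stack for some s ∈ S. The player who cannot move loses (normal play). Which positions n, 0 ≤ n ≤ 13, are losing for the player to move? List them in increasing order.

n :  0  1  2  3  4  5  6  7  8  9 10 11 12 13
G :  0  1  0  1  0  1  2  0  1  0  1  2  3  2
P-positions are exactly the n with G(n) = 0.

0, 2, 4, 7, 9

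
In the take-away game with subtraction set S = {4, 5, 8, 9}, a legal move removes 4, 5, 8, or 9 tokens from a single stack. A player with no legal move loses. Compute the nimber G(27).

n :  0  1  2  3  4  5  6  7  8  9 10 11 12 13 14 15 16 17 18 19 20 21 22 23 24 25 26 27
G :  0  0  0  0  1  1  1  1  2  2  2  2  3  0  0  0  0  1  1  1  1  2  2  2  2  3  0  0

0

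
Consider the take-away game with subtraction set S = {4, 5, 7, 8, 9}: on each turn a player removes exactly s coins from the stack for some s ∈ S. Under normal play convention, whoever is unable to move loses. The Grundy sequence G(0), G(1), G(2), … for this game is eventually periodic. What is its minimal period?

n :  0  1  2  3  4  5  6  7  8  9 10 11 12 13 14 15 16 17 18 19 20 21 22 23 24 25 26 27
G :  0  0  0  0  1  1  1  1  2  2  2  2  3  0  0  0  0  1  1  1  1  2  2  2  2  3  0  0
G(n+13) = G(n) holds for n = 0,…,8 (a full window of length max(S) = 9), so the sequence is purely periodic with period 13.

13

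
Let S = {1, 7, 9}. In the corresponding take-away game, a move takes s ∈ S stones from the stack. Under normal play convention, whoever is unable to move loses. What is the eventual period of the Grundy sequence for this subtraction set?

n :  0  1  2  3  4  5  6  7  8  9 10 11 12 13 14
G :  0  1  0  1  0  1  0  1  0  1  0  1  0  1  0
G(n+2) = G(n) holds for n = 0,…,8 (a full window of length max(S) = 9), so the sequence is purely periodic with period 2.

2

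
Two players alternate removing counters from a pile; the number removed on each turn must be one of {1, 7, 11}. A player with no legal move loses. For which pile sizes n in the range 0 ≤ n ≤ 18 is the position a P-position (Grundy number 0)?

0, 2, 4, 6, 8, 10, 12, 14, 16, 18

n :  0  1  2  3  4  5  6  7  8  9 10 11 12 13 14 15 16 17 18
G :  0  1  0  1  0  1  0  1  0  1  0  1  0  1  0  1  0  1  0
P-positions are exactly the n with G(n) = 0.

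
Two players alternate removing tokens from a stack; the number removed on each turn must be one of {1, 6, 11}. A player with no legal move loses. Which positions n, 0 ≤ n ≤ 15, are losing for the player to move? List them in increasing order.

G(0) = 0
G(1) = mex{0} = 1
G(2) = mex{1} = 0
G(3) = mex{0} = 1
G(4) = mex{1} = 0
G(5) = mex{0} = 1
G(6) = mex{1,0} = 2
G(7) = mex{2,1} = 0
G(8) = mex{0,0} = 1
G(9) = mex{1,1} = 0
G(10) = mex{0,0} = 1
G(11) = mex{1,1,0} = 2
G(12) = mex{2,2,1} = 0
G(13) = mex{0,0,0} = 1
G(14) = mex{1,1,1} = 0
G(15) = mex{0,0,0} = 1
P-positions are exactly the n with G(n) = 0.

0, 2, 4, 7, 9, 12, 14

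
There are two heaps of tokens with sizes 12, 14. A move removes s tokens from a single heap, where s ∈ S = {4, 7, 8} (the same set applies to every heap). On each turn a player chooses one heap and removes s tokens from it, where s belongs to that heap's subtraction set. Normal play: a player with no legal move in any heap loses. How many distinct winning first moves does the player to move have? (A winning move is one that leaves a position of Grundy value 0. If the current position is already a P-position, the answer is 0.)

All heaps use S = {4, 7, 8}:
n :  0  1  2  3  4  5  6  7  8  9 10 11 12 13 14
G :  0  0  0  0  1  1  1  1  2  2  2  2  0  0  0
Heap A: G(12) = 0.
Heap B: G(14) = 0.
Combined Grundy value = 0 ⊕ 0 = 0.
A winning move leaves total XOR = 0, i.e. changes one component's Grundy value g to g ⊕ X where X is the current total.
Heap A: target g' = 0⊕0 = 0, but every legal move changes the Grundy value (mex property), so 0 moves.
Heap B: target g' = 0⊕0 = 0, but every legal move changes the Grundy value (mex property), so 0 moves.

0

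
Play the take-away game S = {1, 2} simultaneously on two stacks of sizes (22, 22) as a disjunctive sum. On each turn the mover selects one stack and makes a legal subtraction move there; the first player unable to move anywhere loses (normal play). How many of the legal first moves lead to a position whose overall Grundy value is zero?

All stacks use S = {1, 2}:
n :  0  1  2  3  4  5  6  7  8  9 10 11 12 13 14 15 16 17 18 19 20 21 22
G :  0  1  2  0  1  2  0  1  2  0  1  2  0  1  2  0  1  2  0  1  2  0  1
Stack A: G(22) = 1.
Stack B: G(22) = 1.
Combined Grundy value = 1 ⊕ 1 = 0.
A winning move leaves total XOR = 0, i.e. changes one component's Grundy value g to g ⊕ X where X is the current total.
Stack A: target g' = 1⊕0 = 1, but every legal move changes the Grundy value (mex property), so 0 moves.
Stack B: target g' = 1⊕0 = 1, but every legal move changes the Grundy value (mex property), so 0 moves.

0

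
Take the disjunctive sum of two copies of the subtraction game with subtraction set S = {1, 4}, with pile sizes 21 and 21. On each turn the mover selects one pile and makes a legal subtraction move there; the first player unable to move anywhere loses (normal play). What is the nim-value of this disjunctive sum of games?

0

All piles use S = {1, 4}:
n :  0  1  2  3  4  5  6  7  8  9 10 11 12 13 14 15 16 17 18 19 20 21
G :  0  1  0  1  2  0  1  0  1  2  0  1  0  1  2  0  1  0  1  2  0  1
Pile A: G(21) = 1.
Pile B: G(21) = 1.
Combined Grundy value = 1 ⊕ 1 = 0.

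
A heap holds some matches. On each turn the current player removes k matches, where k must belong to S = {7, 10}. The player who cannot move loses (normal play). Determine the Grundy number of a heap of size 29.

1

n :  0  1  2  3  4  5  6  7  8  9 10 11 12 13 14 15 16 17 18 19 20 21 22 23 24 25 26 27 28 29
G :  0  0  0  0  0  0  0  1  1  1  1  1  1  1  2  2  2  0  0  0  0  0  0  0  1  1  1  1  1  1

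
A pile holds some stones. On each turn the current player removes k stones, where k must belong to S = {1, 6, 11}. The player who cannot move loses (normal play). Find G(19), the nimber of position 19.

0

n :  0  1  2  3  4  5  6  7  8  9 10 11 12 13 14 15 16 17 18 19
G :  0  1  0  1  0  1  2  0  1  0  1  2  0  1  0  1  0  1  2  0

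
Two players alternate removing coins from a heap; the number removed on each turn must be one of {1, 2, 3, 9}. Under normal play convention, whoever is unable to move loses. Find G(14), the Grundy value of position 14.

n :  0  1  2  3  4  5  6  7  8  9 10 11 12 13 14
G :  0  1  2  3  0  1  2  3  0  1  2  3  0  1  2

2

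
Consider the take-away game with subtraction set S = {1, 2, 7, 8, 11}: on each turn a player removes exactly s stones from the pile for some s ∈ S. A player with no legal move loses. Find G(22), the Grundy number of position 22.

n :  0  1  2  3  4  5  6  7  8  9 10 11 12 13 14 15 16 17 18 19 20 21 22
G :  0  1  2  0  1  2  0  1  2  0  1  2  0  1  2  0  1  2  0  1  2  0  1

1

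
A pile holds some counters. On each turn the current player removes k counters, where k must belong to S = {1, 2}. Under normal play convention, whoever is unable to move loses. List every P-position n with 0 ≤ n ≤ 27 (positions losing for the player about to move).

G(0) = 0
G(1) = mex{0} = 1
G(2) = mex{1,0} = 2
G(3) = mex{2,1} = 0
G(4) = mex{0,2} = 1
G(5) = mex{1,0} = 2
G(6) = mex{2,1} = 0
G(7) = mex{0,2} = 1
G(8) = mex{1,0} = 2
G(9) = mex{2,1} = 0
G(10) = mex{0,2} = 1
G(11) = mex{1,0} = 2
G(12) = mex{2,1} = 0
G(13) = mex{0,2} = 1
G(14) = mex{1,0} = 2
G(15) = mex{2,1} = 0
G(16) = mex{0,2} = 1
G(17) = mex{1,0} = 2
G(18) = mex{2,1} = 0
G(19) = mex{0,2} = 1
G(20) = mex{1,0} = 2
G(21) = mex{2,1} = 0
G(22) = mex{0,2} = 1
G(23) = mex{1,0} = 2
G(24) = mex{2,1} = 0
G(25) = mex{0,2} = 1
G(26) = mex{1,0} = 2
G(27) = mex{2,1} = 0
P-positions are exactly the n with G(n) = 0.

0, 3, 6, 9, 12, 15, 18, 21, 24, 27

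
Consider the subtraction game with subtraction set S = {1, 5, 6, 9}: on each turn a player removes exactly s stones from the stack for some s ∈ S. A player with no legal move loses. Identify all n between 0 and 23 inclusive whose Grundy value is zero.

G(0) = 0
G(1) = mex{0} = 1
G(2) = mex{1} = 0
G(3) = mex{0} = 1
G(4) = mex{1} = 0
G(5) = mex{0,0} = 1
G(6) = mex{1,1,0} = 2
G(7) = mex{2,0,1} = 3
G(8) = mex{3,1,0} = 2
G(9) = mex{2,0,1,0} = 3
G(10) = mex{3,1,0,1} = 2
G(11) = mex{2,2,1,0} = 3
G(12) = mex{3,3,2,1} = 0
G(13) = mex{0,2,3,0} = 1
G(14) = mex{1,3,2,1} = 0
G(15) = mex{0,2,3,2} = 1
G(16) = mex{1,3,2,3} = 0
G(17) = mex{0,0,3,2} = 1
G(18) = mex{1,1,0,3} = 2
G(19) = mex{2,0,1,2} = 3
G(20) = mex{3,1,0,3} = 2
G(21) = mex{2,0,1,0} = 3
G(22) = mex{3,1,0,1} = 2
G(23) = mex{2,2,1,0} = 3
P-positions are exactly the n with G(n) = 0.

0, 2, 4, 12, 14, 16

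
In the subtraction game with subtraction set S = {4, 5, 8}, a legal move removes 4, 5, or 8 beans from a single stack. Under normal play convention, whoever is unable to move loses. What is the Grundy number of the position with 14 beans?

0

G(0) = 0
G(1) = mex{} = 0
G(2) = mex{} = 0
G(3) = mex{} = 0
G(4) = mex{0} = 1
G(5) = mex{0,0} = 1
G(6) = mex{0,0} = 1
G(7) = mex{0,0} = 1
G(8) = mex{1,0,0} = 2
G(9) = mex{1,1,0} = 2
G(10) = mex{1,1,0} = 2
G(11) = mex{1,1,0} = 2
G(12) = mex{2,1,1} = 0
G(13) = mex{2,2,1} = 0
G(14) = mex{2,2,1} = 0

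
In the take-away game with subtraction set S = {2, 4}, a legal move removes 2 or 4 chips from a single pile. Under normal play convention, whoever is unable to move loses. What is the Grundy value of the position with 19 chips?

G(0) = 0
G(1) = mex{} = 0
G(2) = mex{0} = 1
G(3) = mex{0} = 1
G(4) = mex{1,0} = 2
G(5) = mex{1,0} = 2
G(6) = mex{2,1} = 0
G(7) = mex{2,1} = 0
G(8) = mex{0,2} = 1
G(9) = mex{0,2} = 1
G(10) = mex{1,0} = 2
G(11) = mex{1,0} = 2
G(12) = mex{2,1} = 0
G(13) = mex{2,1} = 0
G(14) = mex{0,2} = 1
G(15) = mex{0,2} = 1
G(16) = mex{1,0} = 2
G(17) = mex{1,0} = 2
G(18) = mex{2,1} = 0
G(19) = mex{2,1} = 0

0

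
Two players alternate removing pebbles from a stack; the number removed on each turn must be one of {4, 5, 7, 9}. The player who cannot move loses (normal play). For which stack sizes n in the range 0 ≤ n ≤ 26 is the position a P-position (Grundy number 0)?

0, 1, 2, 3, 13, 14, 15, 16, 26

G(0) = 0
G(1) = mex{} = 0
G(2) = mex{} = 0
G(3) = mex{} = 0
G(4) = mex{0} = 1
G(5) = mex{0,0} = 1
G(6) = mex{0,0} = 1
G(7) = mex{0,0,0} = 1
G(8) = mex{1,0,0} = 2
G(9) = mex{1,1,0,0} = 2
G(10) = mex{1,1,0,0} = 2
G(11) = mex{1,1,1,0} = 2
G(12) = mex{2,1,1,0} = 3
G(13) = mex{2,2,1,1} = 0
G(14) = mex{2,2,1,1} = 0
G(15) = mex{2,2,2,1} = 0
G(16) = mex{3,2,2,1} = 0
G(17) = mex{0,3,2,2} = 1
G(18) = mex{0,0,2,2} = 1
G(19) = mex{0,0,3,2} = 1
G(20) = mex{0,0,0,2} = 1
G(21) = mex{1,0,0,3} = 2
G(22) = mex{1,1,0,0} = 2
G(23) = mex{1,1,0,0} = 2
G(24) = mex{1,1,1,0} = 2
G(25) = mex{2,1,1,0} = 3
G(26) = mex{2,2,1,1} = 0
P-positions are exactly the n with G(n) = 0.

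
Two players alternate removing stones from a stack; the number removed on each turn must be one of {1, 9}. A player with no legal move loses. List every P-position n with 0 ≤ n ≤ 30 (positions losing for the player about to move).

0, 2, 4, 6, 8, 10, 12, 14, 16, 18, 20, 22, 24, 26, 28, 30

G(0) = 0
G(1) = mex{0} = 1
G(2) = mex{1} = 0
G(3) = mex{0} = 1
G(4) = mex{1} = 0
G(5) = mex{0} = 1
G(6) = mex{1} = 0
G(7) = mex{0} = 1
G(8) = mex{1} = 0
G(9) = mex{0,0} = 1
G(10) = mex{1,1} = 0
G(11) = mex{0,0} = 1
G(12) = mex{1,1} = 0
G(13) = mex{0,0} = 1
G(14) = mex{1,1} = 0
G(15) = mex{0,0} = 1
G(16) = mex{1,1} = 0
G(17) = mex{0,0} = 1
G(18) = mex{1,1} = 0
G(19) = mex{0,0} = 1
G(20) = mex{1,1} = 0
G(21) = mex{0,0} = 1
G(22) = mex{1,1} = 0
G(23) = mex{0,0} = 1
G(24) = mex{1,1} = 0
G(25) = mex{0,0} = 1
G(26) = mex{1,1} = 0
G(27) = mex{0,0} = 1
G(28) = mex{1,1} = 0
G(29) = mex{0,0} = 1
G(30) = mex{1,1} = 0
P-positions are exactly the n with G(n) = 0.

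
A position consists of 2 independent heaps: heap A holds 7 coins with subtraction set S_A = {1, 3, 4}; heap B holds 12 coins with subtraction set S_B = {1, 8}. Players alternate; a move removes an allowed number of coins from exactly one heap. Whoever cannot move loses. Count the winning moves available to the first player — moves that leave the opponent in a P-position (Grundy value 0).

3

Heap A, S = {1, 3, 4}:
n : 0 1 2 3 4 5 6 7
G : 0 1 0 1 2 3 2 0
G_A(7) = 0.
Heap B, S = {1, 8}:
n :  0  1  2  3  4  5  6  7  8  9 10 11 12
G :  0  1  0  1  0  1  0  1  2  0  1  0  1
G_B(12) = 1.
Combined Grundy value = 0 ⊕ 1 = 1.
A winning move leaves total XOR = 0, i.e. changes one component's Grundy value g to g ⊕ X where X is the current total.
Heap A: need g' = 0⊕1 = 1. Options: 7−1→G=2, 7−3→G=2, 7−4→G=1. Hits: 1.
Heap B: need g' = 1⊕1 = 0. Options: 12−1→G=0, 12−8→G=0. Hits: 2.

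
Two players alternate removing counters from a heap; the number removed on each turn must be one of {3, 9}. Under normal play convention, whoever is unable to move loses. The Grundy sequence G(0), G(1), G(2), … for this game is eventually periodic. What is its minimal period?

6

n :  0  1  2  3  4  5  6  7  8  9 10 11 12 13 14 15 16
G :  0  0  0  1  1  1  0  0  0  1  1  1  0  0  0  1  1
G(n+6) = G(n) holds for n = 0,…,8 (a full window of length max(S) = 9), so the sequence is purely periodic with period 6.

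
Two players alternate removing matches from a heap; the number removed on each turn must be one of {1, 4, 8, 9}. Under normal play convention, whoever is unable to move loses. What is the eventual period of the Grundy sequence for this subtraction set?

17

G(0) = 0
G(1) = mex{0} = 1
G(2) = mex{1} = 0
G(3) = mex{0} = 1
G(4) = mex{1,0} = 2
G(5) = mex{2,1} = 0
G(6) = mex{0,0} = 1
G(7) = mex{1,1} = 0
G(8) = mex{0,2,0} = 1
G(9) = mex{1,0,1,0} = 2
G(10) = mex{2,1,0,1} = 3
G(11) = mex{3,0,1,0} = 2
G(12) = mex{2,1,2,1} = 0
G(13) = mex{0,2,0,2} = 1
G(14) = mex{1,3,1,0} = 2
G(15) = mex{2,2,0,1} = 3
G(16) = mex{3,0,1,0} = 2
G(17) = mex{2,1,2,1} = 0
G(18) = mex{0,2,3,2} = 1
G(19) = mex{1,3,2,3} = 0
G(20) = mex{0,2,0,2} = 1
G(21) = mex{1,0,1,0} = 2
G(22) = mex{2,1,2,1} = 0
G(23) = mex{0,0,3,2} = 1
G(24) = mex{1,1,2,3} = 0
G(25) = mex{0,2,0,2} = 1
G(26) = mex{1,0,1,0} = 2
G(27) = mex{2,1,0,1} = 3
G(28) = mex{3,0,1,0} = 2
G(29) = mex{2,1,2,1} = 0
G(30) = mex{0,2,0,2} = 1
G(31) = mex{1,3,1,0} = 2
G(32) = mex{2,2,0,1} = 3
G(33) = mex{3,0,1,0} = 2
G(34) = mex{2,1,2,1} = 0
G(35) = mex{0,2,3,2} = 1
G(n+17) = G(n) holds for n = 0,…,8 (a full window of length max(S) = 9), so the sequence is purely periodic with period 17.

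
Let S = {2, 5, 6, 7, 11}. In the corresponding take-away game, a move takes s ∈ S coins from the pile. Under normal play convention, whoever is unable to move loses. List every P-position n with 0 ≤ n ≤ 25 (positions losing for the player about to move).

0, 1, 4, 13, 14, 17

G(0) = 0
G(1) = mex{} = 0
G(2) = mex{0} = 1
G(3) = mex{0} = 1
G(4) = mex{1} = 0
G(5) = mex{1,0} = 2
G(6) = mex{0,0,0} = 1
G(7) = mex{2,1,0,0} = 3
G(8) = mex{1,1,1,0} = 2
G(9) = mex{3,0,1,1} = 2
G(10) = mex{2,2,0,1} = 3
G(11) = mex{2,1,2,0,0} = 3
G(12) = mex{3,3,1,2,0} = 4
G(13) = mex{3,2,3,1,1} = 0
G(14) = mex{4,2,2,3,1} = 0
G(15) = mex{0,3,2,2,0} = 1
G(16) = mex{0,3,3,2,2} = 1
G(17) = mex{1,4,3,3,1} = 0
G(18) = mex{1,0,4,3,3} = 2
G(19) = mex{0,0,0,4,2} = 1
G(20) = mex{2,1,0,0,2} = 3
G(21) = mex{1,1,1,0,3} = 2
G(22) = mex{3,0,1,1,3} = 2
G(23) = mex{2,2,0,1,4} = 3
G(24) = mex{2,1,2,0,0} = 3
G(25) = mex{3,3,1,2,0} = 4
P-positions are exactly the n with G(n) = 0.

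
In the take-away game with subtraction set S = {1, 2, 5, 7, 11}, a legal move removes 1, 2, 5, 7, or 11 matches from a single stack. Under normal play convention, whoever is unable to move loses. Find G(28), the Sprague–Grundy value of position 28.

n :  0  1  2  3  4  5  6  7  8  9 10 11 12 13 14 15 16 17 18 19 20 21 22 23 24 25 26 27 28
G :  0  1  2  0  1  2  0  1  2  0  1  2  0  1  2  0  1  2  0  1  2  0  1  2  0  1  2  0  1

1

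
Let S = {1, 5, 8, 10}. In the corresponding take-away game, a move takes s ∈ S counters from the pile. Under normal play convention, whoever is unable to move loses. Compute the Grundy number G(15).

G(0) = 0
G(1) = mex{0} = 1
G(2) = mex{1} = 0
G(3) = mex{0} = 1
G(4) = mex{1} = 0
G(5) = mex{0,0} = 1
G(6) = mex{1,1} = 0
G(7) = mex{0,0} = 1
G(8) = mex{1,1,0} = 2
G(9) = mex{2,0,1} = 3
G(10) = mex{3,1,0,0} = 2
G(11) = mex{2,0,1,1} = 3
G(12) = mex{3,1,0,0} = 2
G(13) = mex{2,2,1,1} = 0
G(14) = mex{0,3,0,0} = 1
G(15) = mex{1,2,1,1} = 0

0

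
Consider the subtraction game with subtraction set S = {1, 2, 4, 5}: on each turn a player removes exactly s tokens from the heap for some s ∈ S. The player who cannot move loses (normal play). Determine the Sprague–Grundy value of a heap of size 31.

1

G(0) = 0
G(1) = mex{0} = 1
G(2) = mex{1,0} = 2
G(3) = mex{2,1} = 0
G(4) = mex{0,2,0} = 1
G(5) = mex{1,0,1,0} = 2
G(6) = mex{2,1,2,1} = 0
G(7) = mex{0,2,0,2} = 1
G(8) = mex{1,0,1,0} = 2
G(9) = mex{2,1,2,1} = 0
G(10) = mex{0,2,0,2} = 1
G(11) = mex{1,0,1,0} = 2
G(12) = mex{2,1,2,1} = 0
G(13) = mex{0,2,0,2} = 1
G(14) = mex{1,0,1,0} = 2
G(15) = mex{2,1,2,1} = 0
G(16) = mex{0,2,0,2} = 1
G(17) = mex{1,0,1,0} = 2
G(18) = mex{2,1,2,1} = 0
G(19) = mex{0,2,0,2} = 1
G(20) = mex{1,0,1,0} = 2
G(21) = mex{2,1,2,1} = 0
G(22) = mex{0,2,0,2} = 1
G(23) = mex{1,0,1,0} = 2
G(24) = mex{2,1,2,1} = 0
G(25) = mex{0,2,0,2} = 1
G(26) = mex{1,0,1,0} = 2
G(27) = mex{2,1,2,1} = 0
G(28) = mex{0,2,0,2} = 1
G(29) = mex{1,0,1,0} = 2
G(30) = mex{2,1,2,1} = 0
G(31) = mex{0,2,0,2} = 1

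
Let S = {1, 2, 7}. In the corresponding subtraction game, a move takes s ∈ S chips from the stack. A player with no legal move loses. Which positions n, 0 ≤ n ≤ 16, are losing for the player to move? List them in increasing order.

n :  0  1  2  3  4  5  6  7  8  9 10 11 12 13 14 15 16
G :  0  1  2  0  1  2  0  1  2  0  1  2  0  1  2  0  1
P-positions are exactly the n with G(n) = 0.

0, 3, 6, 9, 12, 15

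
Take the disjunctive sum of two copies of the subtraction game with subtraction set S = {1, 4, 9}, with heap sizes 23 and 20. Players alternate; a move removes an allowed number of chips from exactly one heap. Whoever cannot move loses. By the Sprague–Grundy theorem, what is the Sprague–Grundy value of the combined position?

All heaps use S = {1, 4, 9}:
G(0) = 0
G(1) = mex{0} = 1
G(2) = mex{1} = 0
G(3) = mex{0} = 1
G(4) = mex{1,0} = 2
G(5) = mex{2,1} = 0
G(6) = mex{0,0} = 1
G(7) = mex{1,1} = 0
G(8) = mex{0,2} = 1
G(9) = mex{1,0,0} = 2
G(10) = mex{2,1,1} = 0
G(11) = mex{0,0,0} = 1
G(12) = mex{1,1,1} = 0
G(13) = mex{0,2,2} = 1
G(14) = mex{1,0,0} = 2
G(15) = mex{2,1,1} = 0
G(16) = mex{0,0,0} = 1
G(17) = mex{1,1,1} = 0
G(18) = mex{0,2,2} = 1
G(19) = mex{1,0,0} = 2
G(20) = mex{2,1,1} = 0
G(21) = mex{0,0,0} = 1
G(22) = mex{1,1,1} = 0
G(23) = mex{0,2,2} = 1
Heap A: G(23) = 1.
Heap B: G(20) = 0.
Combined Grundy value = 1 ⊕ 0 = 1.

1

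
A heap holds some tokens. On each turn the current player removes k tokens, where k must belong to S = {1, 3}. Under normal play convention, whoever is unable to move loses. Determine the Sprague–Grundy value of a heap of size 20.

n :  0  1  2  3  4  5  6  7  8  9 10 11 12 13 14 15 16 17 18 19 20
G :  0  1  0  1  0  1  0  1  0  1  0  1  0  1  0  1  0  1  0  1  0

0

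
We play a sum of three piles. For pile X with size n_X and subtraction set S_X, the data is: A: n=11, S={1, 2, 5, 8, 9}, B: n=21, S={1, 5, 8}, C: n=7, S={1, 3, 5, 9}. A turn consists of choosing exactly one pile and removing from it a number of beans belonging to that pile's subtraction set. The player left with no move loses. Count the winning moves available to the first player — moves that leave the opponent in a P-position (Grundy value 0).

Pile A, S = {1, 2, 5, 8, 9}:
G(0) = 0
G(1) = mex{0} = 1
G(2) = mex{1,0} = 2
G(3) = mex{2,1} = 0
G(4) = mex{0,2} = 1
G(5) = mex{1,0,0} = 2
G(6) = mex{2,1,1} = 0
G(7) = mex{0,2,2} = 1
G(8) = mex{1,0,0,0} = 2
G(9) = mex{2,1,1,1,0} = 3
G(10) = mex{3,2,2,2,1} = 0
G(11) = mex{0,3,0,0,2} = 1
G_A(11) = 1.
Pile B, S = {1, 5, 8}:
G(0) = 0
G(1) = mex{0} = 1
G(2) = mex{1} = 0
G(3) = mex{0} = 1
G(4) = mex{1} = 0
G(5) = mex{0,0} = 1
G(6) = mex{1,1} = 0
G(7) = mex{0,0} = 1
G(8) = mex{1,1,0} = 2
G(9) = mex{2,0,1} = 3
G(10) = mex{3,1,0} = 2
G(11) = mex{2,0,1} = 3
G(12) = mex{3,1,0} = 2
G(13) = mex{2,2,1} = 0
G(14) = mex{0,3,0} = 1
G(15) = mex{1,2,1} = 0
G(16) = mex{0,3,2} = 1
G(17) = mex{1,2,3} = 0
G(18) = mex{0,0,2} = 1
G(19) = mex{1,1,3} = 0
G(20) = mex{0,0,2} = 1
G(21) = mex{1,1,0} = 2
G_B(21) = 2.
Pile C, S = {1, 3, 5, 9}:
n : 0 1 2 3 4 5 6 7
G : 0 1 0 1 0 1 0 1
G_C(7) = 1.
Combined Grundy value = 1 ⊕ 2 ⊕ 1 = 2.
A winning move leaves total XOR = 0, i.e. changes one component's Grundy value g to g ⊕ X where X is the current total.
Pile A: need g' = 1⊕2 = 3. Options: 11−1→G=0, 11−2→G=3, 11−5→G=0, 11−8→G=0, 11−9→G=2. Hits: 1.
Pile B: need g' = 2⊕2 = 0. Options: 21−1→G=1, 21−5→G=1, 21−8→G=0. Hits: 1.
Pile C: need g' = 1⊕2 = 3. Options: 7−1→G=0, 7−3→G=0, 7−5→G=0. Hits: 0.

2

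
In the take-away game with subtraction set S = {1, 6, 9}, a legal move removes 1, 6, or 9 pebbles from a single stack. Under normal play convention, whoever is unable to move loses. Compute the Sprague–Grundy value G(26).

n :  0  1  2  3  4  5  6  7  8  9 10 11 12 13 14 15 16 17 18 19 20 21 22 23 24 25 26
G :  0  1  0  1  0  1  2  0  1  2  3  2  0  1  0  1  2  0  1  0  1  2  0  1  0  1  2

2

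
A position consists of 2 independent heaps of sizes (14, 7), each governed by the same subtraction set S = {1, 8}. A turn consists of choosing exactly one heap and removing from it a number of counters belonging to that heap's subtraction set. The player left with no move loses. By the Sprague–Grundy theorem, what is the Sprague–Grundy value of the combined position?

All heaps use S = {1, 8}:
G(0) = 0
G(1) = mex{0} = 1
G(2) = mex{1} = 0
G(3) = mex{0} = 1
G(4) = mex{1} = 0
G(5) = mex{0} = 1
G(6) = mex{1} = 0
G(7) = mex{0} = 1
G(8) = mex{1,0} = 2
G(9) = mex{2,1} = 0
G(10) = mex{0,0} = 1
G(11) = mex{1,1} = 0
G(12) = mex{0,0} = 1
G(13) = mex{1,1} = 0
G(14) = mex{0,0} = 1
Heap A: G(14) = 1.
Heap B: G(7) = 1.
Combined Grundy value = 1 ⊕ 1 = 0.

0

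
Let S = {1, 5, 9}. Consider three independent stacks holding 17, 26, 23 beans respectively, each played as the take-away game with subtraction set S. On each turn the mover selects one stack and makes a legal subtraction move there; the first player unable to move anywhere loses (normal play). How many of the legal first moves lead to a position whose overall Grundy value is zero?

0

All stacks use S = {1, 5, 9}:
G(0) = 0
G(1) = mex{0} = 1
G(2) = mex{1} = 0
G(3) = mex{0} = 1
G(4) = mex{1} = 0
G(5) = mex{0,0} = 1
G(6) = mex{1,1} = 0
G(7) = mex{0,0} = 1
G(8) = mex{1,1} = 0
G(9) = mex{0,0,0} = 1
G(10) = mex{1,1,1} = 0
G(11) = mex{0,0,0} = 1
G(12) = mex{1,1,1} = 0
G(13) = mex{0,0,0} = 1
G(14) = mex{1,1,1} = 0
G(15) = mex{0,0,0} = 1
G(16) = mex{1,1,1} = 0
G(17) = mex{0,0,0} = 1
G(18) = mex{1,1,1} = 0
G(19) = mex{0,0,0} = 1
G(20) = mex{1,1,1} = 0
G(21) = mex{0,0,0} = 1
G(22) = mex{1,1,1} = 0
G(23) = mex{0,0,0} = 1
G(24) = mex{1,1,1} = 0
G(25) = mex{0,0,0} = 1
G(26) = mex{1,1,1} = 0
Stack A: G(17) = 1.
Stack B: G(26) = 0.
Stack C: G(23) = 1.
Combined Grundy value = 1 ⊕ 0 ⊕ 1 = 0.
A winning move leaves total XOR = 0, i.e. changes one component's Grundy value g to g ⊕ X where X is the current total.
Stack A: target g' = 1⊕0 = 1, but every legal move changes the Grundy value (mex property), so 0 moves.
Stack B: target g' = 0⊕0 = 0, but every legal move changes the Grundy value (mex property), so 0 moves.
Stack C: target g' = 1⊕0 = 1, but every legal move changes the Grundy value (mex property), so 0 moves.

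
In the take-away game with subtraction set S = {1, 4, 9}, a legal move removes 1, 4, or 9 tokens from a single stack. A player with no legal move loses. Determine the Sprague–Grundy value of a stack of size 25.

0

n :  0  1  2  3  4  5  6  7  8  9 10 11 12 13 14 15 16 17 18 19 20 21 22 23 24 25
G :  0  1  0  1  2  0  1  0  1  2  0  1  0  1  2  0  1  0  1  2  0  1  0  1  2  0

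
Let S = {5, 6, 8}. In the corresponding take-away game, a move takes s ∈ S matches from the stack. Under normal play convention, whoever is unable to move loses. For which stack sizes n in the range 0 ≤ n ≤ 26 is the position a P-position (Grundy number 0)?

n :  0  1  2  3  4  5  6  7  8  9 10 11 12 13 14 15 16 17 18 19 20 21 22 23 24 25 26
G :  0  0  0  0  0  1  1  1  1  1  2  2  2  0  0  0  0  0  1  1  1  1  1  2  2  2  0
P-positions are exactly the n with G(n) = 0.

0, 1, 2, 3, 4, 13, 14, 15, 16, 17, 26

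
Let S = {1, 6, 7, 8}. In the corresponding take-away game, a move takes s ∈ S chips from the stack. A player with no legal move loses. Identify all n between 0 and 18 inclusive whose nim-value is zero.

0, 2, 4, 13, 15, 17

G(0) = 0
G(1) = mex{0} = 1
G(2) = mex{1} = 0
G(3) = mex{0} = 1
G(4) = mex{1} = 0
G(5) = mex{0} = 1
G(6) = mex{1,0} = 2
G(7) = mex{2,1,0} = 3
G(8) = mex{3,0,1,0} = 2
G(9) = mex{2,1,0,1} = 3
G(10) = mex{3,0,1,0} = 2
G(11) = mex{2,1,0,1} = 3
G(12) = mex{3,2,1,0} = 4
G(13) = mex{4,3,2,1} = 0
G(14) = mex{0,2,3,2} = 1
G(15) = mex{1,3,2,3} = 0
G(16) = mex{0,2,3,2} = 1
G(17) = mex{1,3,2,3} = 0
G(18) = mex{0,4,3,2} = 1
P-positions are exactly the n with G(n) = 0.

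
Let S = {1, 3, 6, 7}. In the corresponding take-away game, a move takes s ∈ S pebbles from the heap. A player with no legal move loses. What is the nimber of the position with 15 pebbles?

1

G(0) = 0
G(1) = mex{0} = 1
G(2) = mex{1} = 0
G(3) = mex{0,0} = 1
G(4) = mex{1,1} = 0
G(5) = mex{0,0} = 1
G(6) = mex{1,1,0} = 2
G(7) = mex{2,0,1,0} = 3
G(8) = mex{3,1,0,1} = 2
G(9) = mex{2,2,1,0} = 3
G(10) = mex{3,3,0,1} = 2
G(11) = mex{2,2,1,0} = 3
G(12) = mex{3,3,2,1} = 0
G(13) = mex{0,2,3,2} = 1
G(14) = mex{1,3,2,3} = 0
G(15) = mex{0,0,3,2} = 1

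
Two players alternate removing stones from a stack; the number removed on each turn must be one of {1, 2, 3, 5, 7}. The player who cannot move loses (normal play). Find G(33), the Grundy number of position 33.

G(0) = 0
G(1) = mex{0} = 1
G(2) = mex{1,0} = 2
G(3) = mex{2,1,0} = 3
G(4) = mex{3,2,1} = 0
G(5) = mex{0,3,2,0} = 1
G(6) = mex{1,0,3,1} = 2
G(7) = mex{2,1,0,2,0} = 3
G(8) = mex{3,2,1,3,1} = 0
G(9) = mex{0,3,2,0,2} = 1
G(10) = mex{1,0,3,1,3} = 2
G(11) = mex{2,1,0,2,0} = 3
G(12) = mex{3,2,1,3,1} = 0
G(13) = mex{0,3,2,0,2} = 1
G(14) = mex{1,0,3,1,3} = 2
G(15) = mex{2,1,0,2,0} = 3
G(16) = mex{3,2,1,3,1} = 0
G(17) = mex{0,3,2,0,2} = 1
G(18) = mex{1,0,3,1,3} = 2
G(19) = mex{2,1,0,2,0} = 3
G(20) = mex{3,2,1,3,1} = 0
G(21) = mex{0,3,2,0,2} = 1
G(22) = mex{1,0,3,1,3} = 2
G(23) = mex{2,1,0,2,0} = 3
G(24) = mex{3,2,1,3,1} = 0
G(25) = mex{0,3,2,0,2} = 1
G(26) = mex{1,0,3,1,3} = 2
G(27) = mex{2,1,0,2,0} = 3
G(28) = mex{3,2,1,3,1} = 0
G(29) = mex{0,3,2,0,2} = 1
G(30) = mex{1,0,3,1,3} = 2
G(31) = mex{2,1,0,2,0} = 3
G(32) = mex{3,2,1,3,1} = 0
G(33) = mex{0,3,2,0,2} = 1

1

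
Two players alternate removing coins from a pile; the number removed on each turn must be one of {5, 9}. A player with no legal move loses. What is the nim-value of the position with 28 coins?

0

G(0) = 0
G(1) = mex{} = 0
G(2) = mex{} = 0
G(3) = mex{} = 0
G(4) = mex{} = 0
G(5) = mex{0} = 1
G(6) = mex{0} = 1
G(7) = mex{0} = 1
G(8) = mex{0} = 1
G(9) = mex{0,0} = 1
G(10) = mex{1,0} = 2
G(11) = mex{1,0} = 2
G(12) = mex{1,0} = 2
G(13) = mex{1,0} = 2
G(14) = mex{1,1} = 0
G(15) = mex{2,1} = 0
G(16) = mex{2,1} = 0
G(17) = mex{2,1} = 0
G(18) = mex{2,1} = 0
G(19) = mex{0,2} = 1
G(20) = mex{0,2} = 1
G(21) = mex{0,2} = 1
G(22) = mex{0,2} = 1
G(23) = mex{0,0} = 1
G(24) = mex{1,0} = 2
G(25) = mex{1,0} = 2
G(26) = mex{1,0} = 2
G(27) = mex{1,0} = 2
G(28) = mex{1,1} = 0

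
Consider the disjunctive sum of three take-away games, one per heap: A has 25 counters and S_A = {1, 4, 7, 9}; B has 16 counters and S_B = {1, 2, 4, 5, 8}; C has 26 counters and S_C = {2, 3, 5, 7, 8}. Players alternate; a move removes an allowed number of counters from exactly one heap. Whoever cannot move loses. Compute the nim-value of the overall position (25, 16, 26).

Heap A, S = {1, 4, 7, 9}:
n :  0  1  2  3  4  5  6  7  8  9 10 11 12 13 14 15 16 17 18 19 20 21 22 23 24 25
G :  0  1  0  1  2  0  1  2  0  1  0  1  2  0  1  2  0  1  0  1  2  0  1  2  0  1
G_A(25) = 1.
Heap B, S = {1, 2, 4, 5, 8}:
n :  0  1  2  3  4  5  6  7  8  9 10 11 12 13 14 15 16
G :  0  1  2  0  1  2  0  1  2  0  1  2  0  1  2  0  1
G_B(16) = 1.
Heap C, S = {2, 3, 5, 7, 8}:
G(0) = 0
G(1) = mex{} = 0
G(2) = mex{0} = 1
G(3) = mex{0,0} = 1
G(4) = mex{1,0} = 2
G(5) = mex{1,1,0} = 2
G(6) = mex{2,1,0} = 3
G(7) = mex{2,2,1,0} = 3
G(8) = mex{3,2,1,0,0} = 4
G(9) = mex{3,3,2,1,0} = 4
G(10) = mex{4,3,2,1,1} = 0
G(11) = mex{4,4,3,2,1} = 0
G(12) = mex{0,4,3,2,2} = 1
G(13) = mex{0,0,4,3,2} = 1
G(14) = mex{1,0,4,3,3} = 2
G(15) = mex{1,1,0,4,3} = 2
G(16) = mex{2,1,0,4,4} = 3
G(17) = mex{2,2,1,0,4} = 3
G(18) = mex{3,2,1,0,0} = 4
G(19) = mex{3,3,2,1,0} = 4
G(20) = mex{4,3,2,1,1} = 0
G(21) = mex{4,4,3,2,1} = 0
G(22) = mex{0,4,3,2,2} = 1
G(23) = mex{0,0,4,3,2} = 1
G(24) = mex{1,0,4,3,3} = 2
G(25) = mex{1,1,0,4,3} = 2
G(26) = mex{2,1,0,4,4} = 3
G_C(26) = 3.
Combined Grundy value = 1 ⊕ 1 ⊕ 3 = 3.

3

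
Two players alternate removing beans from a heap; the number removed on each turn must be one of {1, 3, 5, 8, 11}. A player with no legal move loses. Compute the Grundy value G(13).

3

G(0) = 0
G(1) = mex{0} = 1
G(2) = mex{1} = 0
G(3) = mex{0,0} = 1
G(4) = mex{1,1} = 0
G(5) = mex{0,0,0} = 1
G(6) = mex{1,1,1} = 0
G(7) = mex{0,0,0} = 1
G(8) = mex{1,1,1,0} = 2
G(9) = mex{2,0,0,1} = 3
G(10) = mex{3,1,1,0} = 2
G(11) = mex{2,2,0,1,0} = 3
G(12) = mex{3,3,1,0,1} = 2
G(13) = mex{2,2,2,1,0} = 3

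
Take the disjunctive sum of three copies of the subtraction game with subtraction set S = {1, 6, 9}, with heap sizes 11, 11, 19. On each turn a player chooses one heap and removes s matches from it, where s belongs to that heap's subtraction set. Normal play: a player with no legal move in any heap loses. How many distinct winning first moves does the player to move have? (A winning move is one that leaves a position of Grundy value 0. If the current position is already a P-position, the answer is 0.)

All heaps use S = {1, 6, 9}:
G(0) = 0
G(1) = mex{0} = 1
G(2) = mex{1} = 0
G(3) = mex{0} = 1
G(4) = mex{1} = 0
G(5) = mex{0} = 1
G(6) = mex{1,0} = 2
G(7) = mex{2,1} = 0
G(8) = mex{0,0} = 1
G(9) = mex{1,1,0} = 2
G(10) = mex{2,0,1} = 3
G(11) = mex{3,1,0} = 2
G(12) = mex{2,2,1} = 0
G(13) = mex{0,0,0} = 1
G(14) = mex{1,1,1} = 0
G(15) = mex{0,2,2} = 1
G(16) = mex{1,3,0} = 2
G(17) = mex{2,2,1} = 0
G(18) = mex{0,0,2} = 1
G(19) = mex{1,1,3} = 0
Heap A: G(11) = 2.
Heap B: G(11) = 2.
Heap C: G(19) = 0.
Combined Grundy value = 2 ⊕ 2 ⊕ 0 = 0.
A winning move leaves total XOR = 0, i.e. changes one component's Grundy value g to g ⊕ X where X is the current total.
Heap A: target g' = 2⊕0 = 2, but every legal move changes the Grundy value (mex property), so 0 moves.
Heap B: target g' = 2⊕0 = 2, but every legal move changes the Grundy value (mex property), so 0 moves.
Heap C: target g' = 0⊕0 = 0, but every legal move changes the Grundy value (mex property), so 0 moves.

0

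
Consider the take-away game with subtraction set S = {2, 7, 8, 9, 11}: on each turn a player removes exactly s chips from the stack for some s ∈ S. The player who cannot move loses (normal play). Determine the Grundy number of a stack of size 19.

1

G(0) = 0
G(1) = mex{} = 0
G(2) = mex{0} = 1
G(3) = mex{0} = 1
G(4) = mex{1} = 0
G(5) = mex{1} = 0
G(6) = mex{0} = 1
G(7) = mex{0,0} = 1
G(8) = mex{1,0,0} = 2
G(9) = mex{1,1,0,0} = 2
G(10) = mex{2,1,1,0} = 3
G(11) = mex{2,0,1,1,0} = 3
G(12) = mex{3,0,0,1,0} = 2
G(13) = mex{3,1,0,0,1} = 2
G(14) = mex{2,1,1,0,1} = 3
G(15) = mex{2,2,1,1,0} = 3
G(16) = mex{3,2,2,1,0} = 4
G(17) = mex{3,3,2,2,1} = 0
G(18) = mex{4,3,3,2,1} = 0
G(19) = mex{0,2,3,3,2} = 1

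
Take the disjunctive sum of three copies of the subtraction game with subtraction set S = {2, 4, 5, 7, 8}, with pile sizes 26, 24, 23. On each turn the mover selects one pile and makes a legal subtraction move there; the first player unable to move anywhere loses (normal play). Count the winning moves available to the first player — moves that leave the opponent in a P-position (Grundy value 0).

All piles use S = {2, 4, 5, 7, 8}:
G(0) = 0
G(1) = mex{} = 0
G(2) = mex{0} = 1
G(3) = mex{0} = 1
G(4) = mex{1,0} = 2
G(5) = mex{1,0,0} = 2
G(6) = mex{2,1,0} = 3
G(7) = mex{2,1,1,0} = 3
G(8) = mex{3,2,1,0,0} = 4
G(9) = mex{3,2,2,1,0} = 4
G(10) = mex{4,3,2,1,1} = 0
G(11) = mex{4,3,3,2,1} = 0
G(12) = mex{0,4,3,2,2} = 1
G(13) = mex{0,4,4,3,2} = 1
G(14) = mex{1,0,4,3,3} = 2
G(15) = mex{1,0,0,4,3} = 2
G(16) = mex{2,1,0,4,4} = 3
G(17) = mex{2,1,1,0,4} = 3
G(18) = mex{3,2,1,0,0} = 4
G(19) = mex{3,2,2,1,0} = 4
G(20) = mex{4,3,2,1,1} = 0
G(21) = mex{4,3,3,2,1} = 0
G(22) = mex{0,4,3,2,2} = 1
G(23) = mex{0,4,4,3,2} = 1
G(24) = mex{1,0,4,3,3} = 2
G(25) = mex{1,0,0,4,3} = 2
G(26) = mex{2,1,0,4,4} = 3
Pile A: G(26) = 3.
Pile B: G(24) = 2.
Pile C: G(23) = 1.
Combined Grundy value = 3 ⊕ 2 ⊕ 1 = 0.
A winning move leaves total XOR = 0, i.e. changes one component's Grundy value g to g ⊕ X where X is the current total.
Pile A: target g' = 3⊕0 = 3, but every legal move changes the Grundy value (mex property), so 0 moves.
Pile B: target g' = 2⊕0 = 2, but every legal move changes the Grundy value (mex property), so 0 moves.
Pile C: target g' = 1⊕0 = 1, but every legal move changes the Grundy value (mex property), so 0 moves.

0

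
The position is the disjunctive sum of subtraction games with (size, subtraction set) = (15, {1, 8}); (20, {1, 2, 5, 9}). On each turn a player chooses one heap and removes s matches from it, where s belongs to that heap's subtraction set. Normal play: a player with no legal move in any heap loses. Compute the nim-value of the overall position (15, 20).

Heap A, S = {1, 8}:
n :  0  1  2  3  4  5  6  7  8  9 10 11 12 13 14 15
G :  0  1  0  1  0  1  0  1  2  0  1  0  1  0  1  0
G_A(15) = 0.
Heap B, S = {1, 2, 5, 9}:
G(0) = 0
G(1) = mex{0} = 1
G(2) = mex{1,0} = 2
G(3) = mex{2,1} = 0
G(4) = mex{0,2} = 1
G(5) = mex{1,0,0} = 2
G(6) = mex{2,1,1} = 0
G(7) = mex{0,2,2} = 1
G(8) = mex{1,0,0} = 2
G(9) = mex{2,1,1,0} = 3
G(10) = mex{3,2,2,1} = 0
G(11) = mex{0,3,0,2} = 1
G(12) = mex{1,0,1,0} = 2
G(13) = mex{2,1,2,1} = 0
G(14) = mex{0,2,3,2} = 1
G(15) = mex{1,0,0,0} = 2
G(16) = mex{2,1,1,1} = 0
G(17) = mex{0,2,2,2} = 1
G(18) = mex{1,0,0,3} = 2
G(19) = mex{2,1,1,0} = 3
G(20) = mex{3,2,2,1} = 0
G_B(20) = 0.
Combined Grundy value = 0 ⊕ 0 = 0.

0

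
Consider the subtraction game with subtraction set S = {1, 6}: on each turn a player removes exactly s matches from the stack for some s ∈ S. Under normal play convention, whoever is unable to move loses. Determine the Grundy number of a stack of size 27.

G(0) = 0
G(1) = mex{0} = 1
G(2) = mex{1} = 0
G(3) = mex{0} = 1
G(4) = mex{1} = 0
G(5) = mex{0} = 1
G(6) = mex{1,0} = 2
G(7) = mex{2,1} = 0
G(8) = mex{0,0} = 1
G(9) = mex{1,1} = 0
G(10) = mex{0,0} = 1
G(11) = mex{1,1} = 0
G(12) = mex{0,2} = 1
G(13) = mex{1,0} = 2
G(14) = mex{2,1} = 0
G(15) = mex{0,0} = 1
G(16) = mex{1,1} = 0
G(17) = mex{0,0} = 1
G(18) = mex{1,1} = 0
G(19) = mex{0,2} = 1
G(20) = mex{1,0} = 2
G(21) = mex{2,1} = 0
G(22) = mex{0,0} = 1
G(23) = mex{1,1} = 0
G(24) = mex{0,0} = 1
G(25) = mex{1,1} = 0
G(26) = mex{0,2} = 1
G(27) = mex{1,0} = 2

2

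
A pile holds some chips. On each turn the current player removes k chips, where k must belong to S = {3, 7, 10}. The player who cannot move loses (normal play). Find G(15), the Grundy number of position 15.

0

G(0) = 0
G(1) = mex{} = 0
G(2) = mex{} = 0
G(3) = mex{0} = 1
G(4) = mex{0} = 1
G(5) = mex{0} = 1
G(6) = mex{1} = 0
G(7) = mex{1,0} = 2
G(8) = mex{1,0} = 2
G(9) = mex{0,0} = 1
G(10) = mex{2,1,0} = 3
G(11) = mex{2,1,0} = 3
G(12) = mex{1,1,0} = 2
G(13) = mex{3,0,1} = 2
G(14) = mex{3,2,1} = 0
G(15) = mex{2,2,1} = 0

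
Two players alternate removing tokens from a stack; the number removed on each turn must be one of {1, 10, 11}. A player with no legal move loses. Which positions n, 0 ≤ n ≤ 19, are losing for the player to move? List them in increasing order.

n :  0  1  2  3  4  5  6  7  8  9 10 11 12 13 14 15 16 17 18 19
G :  0  1  0  1  0  1  0  1  0  1  2  3  2  3  2  3  2  3  2  3
P-positions are exactly the n with G(n) = 0.

0, 2, 4, 6, 8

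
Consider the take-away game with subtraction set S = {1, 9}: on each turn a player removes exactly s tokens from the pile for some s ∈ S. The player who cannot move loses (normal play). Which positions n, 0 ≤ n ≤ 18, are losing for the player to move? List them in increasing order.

0, 2, 4, 6, 8, 10, 12, 14, 16, 18

n :  0  1  2  3  4  5  6  7  8  9 10 11 12 13 14 15 16 17 18
G :  0  1  0  1  0  1  0  1  0  1  0  1  0  1  0  1  0  1  0
P-positions are exactly the n with G(n) = 0.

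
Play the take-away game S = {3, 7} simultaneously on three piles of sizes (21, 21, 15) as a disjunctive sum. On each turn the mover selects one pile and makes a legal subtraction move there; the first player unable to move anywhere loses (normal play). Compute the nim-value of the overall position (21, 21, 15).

All piles use S = {3, 7}:
G(0) = 0
G(1) = mex{} = 0
G(2) = mex{} = 0
G(3) = mex{0} = 1
G(4) = mex{0} = 1
G(5) = mex{0} = 1
G(6) = mex{1} = 0
G(7) = mex{1,0} = 2
G(8) = mex{1,0} = 2
G(9) = mex{0,0} = 1
G(10) = mex{2,1} = 0
G(11) = mex{2,1} = 0
G(12) = mex{1,1} = 0
G(13) = mex{0,0} = 1
G(14) = mex{0,2} = 1
G(15) = mex{0,2} = 1
G(16) = mex{1,1} = 0
G(17) = mex{1,0} = 2
G(18) = mex{1,0} = 2
G(19) = mex{0,0} = 1
G(20) = mex{2,1} = 0
G(21) = mex{2,1} = 0
Pile A: G(21) = 0.
Pile B: G(21) = 0.
Pile C: G(15) = 1.
Combined Grundy value = 0 ⊕ 0 ⊕ 1 = 1.

1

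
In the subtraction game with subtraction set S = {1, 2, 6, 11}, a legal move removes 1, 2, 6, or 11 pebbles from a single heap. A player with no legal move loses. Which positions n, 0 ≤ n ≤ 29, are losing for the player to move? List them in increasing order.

0, 3, 7, 10, 15, 19, 22, 27

G(0) = 0
G(1) = mex{0} = 1
G(2) = mex{1,0} = 2
G(3) = mex{2,1} = 0
G(4) = mex{0,2} = 1
G(5) = mex{1,0} = 2
G(6) = mex{2,1,0} = 3
G(7) = mex{3,2,1} = 0
G(8) = mex{0,3,2} = 1
G(9) = mex{1,0,0} = 2
G(10) = mex{2,1,1} = 0
G(11) = mex{0,2,2,0} = 1
G(12) = mex{1,0,3,1} = 2
G(13) = mex{2,1,0,2} = 3
G(14) = mex{3,2,1,0} = 4
G(15) = mex{4,3,2,1} = 0
G(16) = mex{0,4,0,2} = 1
G(17) = mex{1,0,1,3} = 2
G(18) = mex{2,1,2,0} = 3
G(19) = mex{3,2,3,1} = 0
G(20) = mex{0,3,4,2} = 1
G(21) = mex{1,0,0,0} = 2
G(22) = mex{2,1,1,1} = 0
G(23) = mex{0,2,2,2} = 1
G(24) = mex{1,0,3,3} = 2
G(25) = mex{2,1,0,4} = 3
G(26) = mex{3,2,1,0} = 4
G(27) = mex{4,3,2,1} = 0
G(28) = mex{0,4,0,2} = 1
G(29) = mex{1,0,1,3} = 2
P-positions are exactly the n with G(n) = 0.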